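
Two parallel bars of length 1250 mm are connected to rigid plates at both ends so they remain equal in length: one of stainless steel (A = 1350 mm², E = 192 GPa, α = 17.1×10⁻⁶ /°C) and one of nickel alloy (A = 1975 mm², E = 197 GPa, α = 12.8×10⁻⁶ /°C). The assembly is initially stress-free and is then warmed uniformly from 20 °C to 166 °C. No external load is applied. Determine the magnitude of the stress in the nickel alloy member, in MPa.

σ ≈ 49.4 MPa (tensile)

The stainless steel has the larger α, so on heating it would change length more than the nickel alloy if both were free. The rigid plates force a common final length, so the stainless steel is put into compression and the nickel alloy into tension, with equal and opposite forces P (no external load).
Compatibility of the two members (thermal + elastic change equal): (α₁ − α₂)ΔT = P·[1/(A₁E₁) + 1/(A₂E₂)].
|α₁ − α₂|·ΔT = 4.3×10⁻⁶ × 146 = 0.0006278.
1/(A₁E₁) + 1/(A₂E₂) = 1/(1350×192×10³) + 1/(1975×197×10³) = 6.428×10⁻⁹ N⁻¹.
So P = 0.0006278 / 6.428×10⁻⁹ = 97.66 kN.
σ_{nickel alloy} = P/A₂ = 97660/1975 = 49.45 MPa, tensile.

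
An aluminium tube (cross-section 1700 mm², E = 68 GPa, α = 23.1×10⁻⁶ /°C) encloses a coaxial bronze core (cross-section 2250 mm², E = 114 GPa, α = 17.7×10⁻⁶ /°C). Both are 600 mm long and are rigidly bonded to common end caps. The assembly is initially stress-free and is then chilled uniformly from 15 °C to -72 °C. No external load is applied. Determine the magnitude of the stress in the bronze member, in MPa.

σ ≈ 16.6 MPa (compressive)

Both members must finish at the same length. With the larger α, the aluminium tends to over-contract; the plates restrain it, putting the aluminium in tension and the bronze in compression. With no external load the two internal forces are equal and opposite, magnitude P.
Equating the net (thermal + elastic) strains gives |α₁ − α₂|·ΔT = P·[1/(A₁E₁) + 1/(A₂E₂)].
|α₁ − α₂|·ΔT = 5.4×10⁻⁶ × 87 = 0.0004698.
1/(A₁E₁) + 1/(A₂E₂) = 1/(1700×68×10³) + 1/(2250×114×10³) = 1.255×10⁻⁸ N⁻¹.
So P = 0.0004698 / 1.255×10⁻⁸ = 37.44 kN.
σ_{bronze} = P/A₂ = 37440/2250 = 16.64 MPa, compressive.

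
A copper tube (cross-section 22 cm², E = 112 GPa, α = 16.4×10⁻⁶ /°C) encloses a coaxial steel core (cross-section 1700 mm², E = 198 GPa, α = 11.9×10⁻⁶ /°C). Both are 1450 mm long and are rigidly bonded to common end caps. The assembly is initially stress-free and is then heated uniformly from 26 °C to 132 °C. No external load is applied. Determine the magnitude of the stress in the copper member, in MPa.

σ ≈ 30.8 MPa (compressive)

Both members must finish at the same length. With the larger α, the copper tends to over-expand; the plates restrain it, putting the copper in compression and the steel in tension. With no external load the two internal forces are equal and opposite, magnitude P.
Equating the net (thermal + elastic) strains gives |α₁ − α₂|·ΔT = P·[1/(A₁E₁) + 1/(A₂E₂)].
|α₁ − α₂|·ΔT = 4.5×10⁻⁶ × 106 = 0.000477.
1/(A₁E₁) + 1/(A₂E₂) = 1/(2200×112×10³) + 1/(1700×198×10³) = 7.029×10⁻⁹ N⁻¹.
P = 0.000477 / 7.029×10⁻⁹ = 67860 N = 67.86 kN.
σ_{copper} = P/A₁ = 67860/2200 = 30.84 MPa, compressive.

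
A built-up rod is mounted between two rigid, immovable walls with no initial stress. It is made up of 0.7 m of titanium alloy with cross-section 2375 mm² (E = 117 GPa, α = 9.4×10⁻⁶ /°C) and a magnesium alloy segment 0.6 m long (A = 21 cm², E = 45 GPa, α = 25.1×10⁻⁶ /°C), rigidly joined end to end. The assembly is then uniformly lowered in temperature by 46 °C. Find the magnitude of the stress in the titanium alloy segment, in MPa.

σ ≈ 47.3 MPa (tensile)

Free thermal contraction of the whole bar: Σ αᵢΔT Lᵢ = 9.4×10⁻⁶×46×700 + 25.1×10⁻⁶×46×600 = 0.9954 mm.
Since the ends are fixed, an axial force P builds up, equal in every segment, with P · Σ Lᵢ/(AᵢEᵢ) = δ_free.
Σ Lᵢ/(AᵢEᵢ) = 700/(2375×117×10³) + 600/(2100×45×10³) = 8.868×10⁻⁶ mm/N.
Hence P = δ_free / Σ(L/AE) = 0.9954/8.868×10⁻⁶ = 112.2 kN (tensile).
σ_{titanium alloy} = P / A = 112200 / 2375 = 47.26 MPa.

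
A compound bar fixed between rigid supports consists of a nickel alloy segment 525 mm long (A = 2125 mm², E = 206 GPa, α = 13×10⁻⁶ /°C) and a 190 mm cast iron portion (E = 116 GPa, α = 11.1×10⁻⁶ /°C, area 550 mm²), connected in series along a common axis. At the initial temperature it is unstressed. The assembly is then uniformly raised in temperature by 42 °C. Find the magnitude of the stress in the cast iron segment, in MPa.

σ ≈ 163 MPa (compressive)

With the walls removed the bar would change length by δ_free = Σ αᵢΔT Lᵢ = 13×10⁻⁶×42×525 + 11.1×10⁻⁶×42×190 = 0.3752 mm.
The rigid supports impose zero overall length change; the single axial force P common to all segments must satisfy P Σ Lᵢ/(AᵢEᵢ) = δ_free.
The series flexibility is Σ Lᵢ/(AᵢEᵢ) = 525/(2125×206×10³) + 190/(550×116×10³) = 4.177×10⁻⁶ mm/N.
So P = 0.3752 / 4.177×10⁻⁶ = 89.82 kN, compressive.
σ_{cast iron} = P / A = 89820 / 550 = 163.3 MPa.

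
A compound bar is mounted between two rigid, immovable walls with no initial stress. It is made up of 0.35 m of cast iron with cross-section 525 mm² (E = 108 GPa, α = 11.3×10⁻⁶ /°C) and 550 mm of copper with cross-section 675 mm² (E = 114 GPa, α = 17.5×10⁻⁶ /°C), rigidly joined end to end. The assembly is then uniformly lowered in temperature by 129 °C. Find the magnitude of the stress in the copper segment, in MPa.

With the walls removed the bar would change length by δ_free = Σ αᵢΔT Lᵢ = 11.3×10⁻⁶×129×350 + 17.5×10⁻⁶×129×550 = 1.752 mm.
Since the ends are fixed, an axial force P builds up, equal in every segment, with P · Σ Lᵢ/(AᵢEᵢ) = δ_free.
Σ Lᵢ/(AᵢEᵢ) = 350/(525×108×10³) + 550/(675×114×10³) = 1.332×10⁻⁵ mm/N.
Hence P = δ_free / Σ(L/AE) = 1.752/1.332×10⁻⁵ = 131.5 kN (tensile).
σ_{copper} = P / A = 131500 / 675 = 194.8 MPa.

σ ≈ 195 MPa (tensile)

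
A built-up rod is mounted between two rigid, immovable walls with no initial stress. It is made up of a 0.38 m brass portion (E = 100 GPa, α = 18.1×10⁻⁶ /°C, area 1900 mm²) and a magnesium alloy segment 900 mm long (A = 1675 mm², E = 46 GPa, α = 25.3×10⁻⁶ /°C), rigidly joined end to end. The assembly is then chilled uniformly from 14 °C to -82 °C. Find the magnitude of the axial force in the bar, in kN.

With the walls removed the bar would change length by δ_free = Σ αᵢΔT Lᵢ = 18.1×10⁻⁶×96×380 + 25.3×10⁻⁶×96×900 = 2.846 mm.
The rigid supports impose zero overall length change; the single axial force P common to all segments must satisfy P Σ Lᵢ/(AᵢEᵢ) = δ_free.
The series flexibility is Σ Lᵢ/(AᵢEᵢ) = 380/(1900×100×10³) + 900/(1675×46×10³) = 1.368×10⁻⁵ mm/N.
Hence P = δ_free / Σ(L/AE) = 2.846/1.368×10⁻⁵ = 208 kN (tensile).

P ≈ 208 kN (tensile)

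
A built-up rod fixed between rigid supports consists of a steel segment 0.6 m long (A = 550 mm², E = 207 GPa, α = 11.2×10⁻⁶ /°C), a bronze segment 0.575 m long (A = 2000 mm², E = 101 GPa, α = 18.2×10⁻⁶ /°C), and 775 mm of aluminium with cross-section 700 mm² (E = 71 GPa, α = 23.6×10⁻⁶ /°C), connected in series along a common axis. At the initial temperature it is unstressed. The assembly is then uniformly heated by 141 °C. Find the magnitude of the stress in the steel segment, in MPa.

σ ≈ 384 MPa (compressive)

With the walls removed the bar would change length by δ_free = Σ αᵢΔT Lᵢ = 11.2×10⁻⁶×141×600 + 18.2×10⁻⁶×141×575 + 23.6×10⁻⁶×141×775 = 5.002 mm.
The walls prevent any net length change, so an axial force P (same in every segment) develops. Compatibility: P · Σ Lᵢ/(AᵢEᵢ) = δ_free.
Σ Lᵢ/(AᵢEᵢ) = 600/(550×207×10³) + 575/(2000×101×10³) + 775/(700×71×10³) = 2.371×10⁻⁵ mm/N.
Hence P = δ_free / Σ(L/AE) = 5.002/2.371×10⁻⁵ = 211 kN (compressive).
σ_{steel} = P / A = 211000 / 550 = 383.6 MPa.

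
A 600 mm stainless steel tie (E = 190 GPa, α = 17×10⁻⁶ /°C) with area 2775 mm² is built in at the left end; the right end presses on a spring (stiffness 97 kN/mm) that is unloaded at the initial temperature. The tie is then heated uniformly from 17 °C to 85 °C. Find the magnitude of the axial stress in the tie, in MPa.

σ ≈ 21.8 MPa (compressive)

Free thermal expansion: δ_free = αΔT L = 17×10⁻⁶ × 68 × 600 = 0.6936 mm.
With a force P in the spring, the elastic change of the tie is PL/(AE) and that of the spring is P/k; compatibility requires their sum to equal δ_free.
P [ L/(AE) + 1/k ] = δ_free → P [ 600/(2775×190×10³) + 1/(97×10³) ] = 0.6936.
P = 0.6936 / 1.145×10⁻⁵ = 60590 N.
σ = P/A = 60590/2775 = 21.83 MPa.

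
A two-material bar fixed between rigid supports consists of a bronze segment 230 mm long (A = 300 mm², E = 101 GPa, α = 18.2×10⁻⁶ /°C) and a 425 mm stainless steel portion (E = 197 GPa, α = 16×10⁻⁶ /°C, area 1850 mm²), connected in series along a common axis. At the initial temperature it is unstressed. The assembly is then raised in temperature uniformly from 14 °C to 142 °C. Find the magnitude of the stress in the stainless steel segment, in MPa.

With the walls removed the bar would change length by δ_free = Σ αᵢΔT Lᵢ = 18.2×10⁻⁶×128×230 + 16×10⁻⁶×128×425 = 1.406 mm.
The walls prevent any net length change, so an axial force P (same in every segment) develops. Compatibility: P · Σ Lᵢ/(AᵢEᵢ) = δ_free.
Σ Lᵢ/(AᵢEᵢ) = 230/(300×101×10³) + 425/(1850×197×10³) = 8.757×10⁻⁶ mm/N.
Hence P = δ_free / Σ(L/AE) = 1.406/8.757×10⁻⁶ = 160.6 kN (compressive).
σ_{stainless steel} = P / A = 160600 / 1850 = 86.8 MPa.

σ ≈ 86.8 MPa (compressive)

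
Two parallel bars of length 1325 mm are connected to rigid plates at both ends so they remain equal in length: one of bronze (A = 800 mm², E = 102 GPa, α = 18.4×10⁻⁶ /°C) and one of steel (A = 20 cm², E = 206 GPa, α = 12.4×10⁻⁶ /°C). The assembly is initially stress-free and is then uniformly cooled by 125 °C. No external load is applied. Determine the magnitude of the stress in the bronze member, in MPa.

Both members must finish at the same length. With the larger α, the bronze tends to over-contract; the plates restrain it, putting the bronze in tension and the steel in compression. With no external load the two internal forces are equal and opposite, magnitude P.
Compatibility of the two members (thermal + elastic change equal): (α₁ − α₂)ΔT = P·[1/(A₁E₁) + 1/(A₂E₂)].
|α₁ − α₂|·ΔT = 6×10⁻⁶ × 125 = 0.00075.
1/(A₁E₁) + 1/(A₂E₂) = 1/(800×102×10³) + 1/(2000×206×10³) = 1.468×10⁻⁸ N⁻¹.
P = 0.00075 / 1.468×10⁻⁸ = 51080 N = 51.08 kN.
σ_{bronze} = P/A₁ = 51080/800 = 63.85 MPa, tensile.

σ ≈ 63.9 MPa (tensile)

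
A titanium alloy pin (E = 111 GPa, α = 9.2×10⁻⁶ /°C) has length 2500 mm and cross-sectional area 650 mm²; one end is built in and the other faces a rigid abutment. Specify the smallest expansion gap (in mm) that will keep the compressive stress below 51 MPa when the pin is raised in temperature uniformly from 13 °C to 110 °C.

g ≈ 1.08 mm

With no wall the pin would lengthen by αΔT L = 9.2×10⁻⁶ × 97 × 2500 = 2.231 mm.
At the allowable stress the elastic shortening the wall may impose is σL/E = 51 × 2500 / (111×10³) = 1.149 mm.
The gap must absorb the remainder: g_min = 2.231 − 1.149 = 1.082 mm.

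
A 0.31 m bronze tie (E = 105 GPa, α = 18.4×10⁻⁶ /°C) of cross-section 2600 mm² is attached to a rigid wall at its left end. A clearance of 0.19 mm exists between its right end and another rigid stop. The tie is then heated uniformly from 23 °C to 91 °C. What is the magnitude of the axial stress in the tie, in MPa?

Free thermal elongation = αΔT L = 18.4×10⁻⁶ × 68 × 310 = 0.3879 mm.
After closing the 0.19 mm clearance, 0.3879 − 0.19 = 0.1979 mm of expansion remains to be suppressed by the wall.
Compatibility: PL/(AE) = 0.1979 mm, so σ = P/A = E × (0.1979/310) = 67.02 MPa.

σ ≈ 67 MPa (compressive)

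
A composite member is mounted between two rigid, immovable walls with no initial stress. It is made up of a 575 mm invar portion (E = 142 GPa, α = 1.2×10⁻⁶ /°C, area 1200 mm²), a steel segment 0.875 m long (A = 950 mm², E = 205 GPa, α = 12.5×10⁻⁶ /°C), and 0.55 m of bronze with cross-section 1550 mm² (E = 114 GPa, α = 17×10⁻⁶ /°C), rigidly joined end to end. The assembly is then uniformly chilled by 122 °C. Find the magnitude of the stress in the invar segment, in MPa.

Free thermal contraction of the whole bar: Σ αᵢΔT Lᵢ = 1.2×10⁻⁶×122×575 + 12.5×10⁻⁶×122×875 + 17×10⁻⁶×122×550 = 2.559 mm.
Since the ends are fixed, an axial force P builds up, equal in every segment, with P · Σ Lᵢ/(AᵢEᵢ) = δ_free.
The series flexibility is Σ Lᵢ/(AᵢEᵢ) = 575/(1200×142×10³) + 875/(950×205×10³) + 550/(1550×114×10³) = 1.098×10⁻⁵ mm/N.
So P = 2.559 / 1.098×10⁻⁵ = 233.1 kN, tensile.
σ_{invar} = P / A = 233100 / 1200 = 194.2 MPa.

σ ≈ 194 MPa (tensile)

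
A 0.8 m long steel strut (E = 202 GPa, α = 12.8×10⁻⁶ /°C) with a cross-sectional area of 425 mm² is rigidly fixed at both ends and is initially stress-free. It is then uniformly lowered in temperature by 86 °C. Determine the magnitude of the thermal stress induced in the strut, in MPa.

Because both ends are immovable the net strain is zero, and the suppressed thermal strain is αΔT = 12.8×10⁻⁶ × 86 = 1100.8×10⁻⁶.
σ = EαΔT = 202×10³ × 12.8×10⁻⁶ × 86 = 222.4 MPa (tensile; the strut is trying to contract).

σ ≈ 222 MPa (tensile)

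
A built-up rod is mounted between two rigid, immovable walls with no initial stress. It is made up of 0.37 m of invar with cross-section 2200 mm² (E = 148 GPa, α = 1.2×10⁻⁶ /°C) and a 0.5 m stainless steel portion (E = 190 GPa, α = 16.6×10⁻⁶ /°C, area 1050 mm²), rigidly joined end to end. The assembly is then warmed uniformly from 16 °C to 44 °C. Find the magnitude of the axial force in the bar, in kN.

P ≈ 67.2 kN (compressive)

If the supports were absent, the total length change would be Σ αᵢΔT Lᵢ = 1.2×10⁻⁶×28×370 + 16.6×10⁻⁶×28×500 = 0.2448 mm.
The walls prevent any net length change, so an axial force P (same in every segment) develops. Compatibility: P · Σ Lᵢ/(AᵢEᵢ) = δ_free.
Σ Lᵢ/(AᵢEᵢ) = 370/(2200×148×10³) + 500/(1050×190×10³) = 3.643×10⁻⁶ mm/N.
So P = 0.2448 / 3.643×10⁻⁶ = 67.21 kN, compressive.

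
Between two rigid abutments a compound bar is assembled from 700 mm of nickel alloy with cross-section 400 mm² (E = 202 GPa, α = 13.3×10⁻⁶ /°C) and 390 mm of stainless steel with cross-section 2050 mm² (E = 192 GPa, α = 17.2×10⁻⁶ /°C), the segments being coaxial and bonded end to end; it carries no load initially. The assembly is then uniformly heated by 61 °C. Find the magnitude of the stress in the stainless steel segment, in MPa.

σ ≈ 49.4 MPa (compressive)

If the supports were absent, the total length change would be Σ αᵢΔT Lᵢ = 13.3×10⁻⁶×61×700 + 17.2×10⁻⁶×61×390 = 0.9771 mm.
The walls prevent any net length change, so an axial force P (same in every segment) develops. Compatibility: P · Σ Lᵢ/(AᵢEᵢ) = δ_free.
Σ Lᵢ/(AᵢEᵢ) = 700/(400×202×10³) + 390/(2050×192×10³) = 9.654×10⁻⁶ mm/N.
So P = 0.9771 / 9.654×10⁻⁶ = 101.2 kN, compressive.
σ_{stainless steel} = P / A = 101200 / 2050 = 49.37 MPa.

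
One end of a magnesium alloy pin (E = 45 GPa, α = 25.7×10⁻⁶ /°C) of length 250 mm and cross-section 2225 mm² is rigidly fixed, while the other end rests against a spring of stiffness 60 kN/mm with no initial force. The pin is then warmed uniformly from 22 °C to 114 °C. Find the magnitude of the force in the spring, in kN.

P ≈ 30.8 kN

If the spring were absent the pin would lengthen by αΔT L = 25.7×10⁻⁶ × 92 × 250 = 0.5911 mm.
Let P be the compressive force at the spring. The pin shortens elastically by PL/(AE) and the spring compresses by P/k; together these equal δ_free.
P [ L/(AE) + 1/k ] = δ_free → P [ 250/(2225×45×10³) + 1/(60×10³) ] = 0.5911.
P = 0.5911 / 1.916×10⁻⁵ = 30850 N.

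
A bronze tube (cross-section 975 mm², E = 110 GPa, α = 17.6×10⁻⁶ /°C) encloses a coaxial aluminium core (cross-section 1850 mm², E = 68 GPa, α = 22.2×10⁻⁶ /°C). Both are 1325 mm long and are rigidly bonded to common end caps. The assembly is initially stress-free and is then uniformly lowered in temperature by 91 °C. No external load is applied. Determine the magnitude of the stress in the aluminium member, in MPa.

σ ≈ 13.1 MPa (tensile)

Both members must finish at the same length. With the larger α, the aluminium tends to over-contract; the plates restrain it, putting the aluminium in tension and the bronze in compression. With no external load the two internal forces are equal and opposite, magnitude P.
Setting the final lengths equal and cancelling L: (α₁ − α₂)ΔT = P/(A₁E₁) + P/(A₂E₂).
|α₁ − α₂|·ΔT = 4.6×10⁻⁶ × 91 = 0.0004186.
1/(A₁E₁) + 1/(A₂E₂) = 1/(975×110×10³) + 1/(1850×68×10³) = 1.727×10⁻⁸ N⁻¹.
P = 0.0004186 / 1.727×10⁻⁸ = 24230 N = 24.23 kN.
σ_{aluminium} = P/A₂ = 24230/1850 = 13.1 MPa, tensile.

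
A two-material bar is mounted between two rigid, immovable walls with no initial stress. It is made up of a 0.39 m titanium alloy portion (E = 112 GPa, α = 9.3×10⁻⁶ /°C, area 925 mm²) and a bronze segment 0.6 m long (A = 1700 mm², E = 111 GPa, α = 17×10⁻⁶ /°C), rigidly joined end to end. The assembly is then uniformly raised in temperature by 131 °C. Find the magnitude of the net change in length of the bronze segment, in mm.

|ΔL| ≈ 0.507 mm

With the walls removed the bar would change length by δ_free = Σ αᵢΔT Lᵢ = 9.3×10⁻⁶×131×390 + 17×10⁻⁶×131×600 = 1.811 mm.
Since the ends are fixed, an axial force P builds up, equal in every segment, with P · Σ Lᵢ/(AᵢEᵢ) = δ_free.
The series flexibility is Σ Lᵢ/(AᵢEᵢ) = 390/(925×112×10³) + 600/(1700×111×10³) = 6.944×10⁻⁶ mm/N.
So P = 1.811 / 6.944×10⁻⁶ = 260.8 kN, compressive.
For the bronze segment, free thermal change = 17×10⁻⁶×131×600 = 1.336 mm and elastic change from P = 260800×600/(1700×111×10³) = 0.8294 mm; these oppose, so the net change is 0.507 mm (segment lengthens).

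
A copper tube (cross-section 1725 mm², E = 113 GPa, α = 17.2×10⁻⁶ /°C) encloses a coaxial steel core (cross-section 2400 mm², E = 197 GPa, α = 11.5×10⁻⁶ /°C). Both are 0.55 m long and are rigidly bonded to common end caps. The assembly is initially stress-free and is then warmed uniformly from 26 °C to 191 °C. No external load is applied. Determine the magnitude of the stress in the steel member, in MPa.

σ ≈ 54.1 MPa (tensile)

Equilibrium of a rigid end plate with no external load gives equal and opposite internal forces ±P in the two members. Since α_{copper} > α_{steel}, heating drives the copper into compression and the steel into tension.
Compatibility of the two members (thermal + elastic change equal): (α₁ − α₂)ΔT = P·[1/(A₁E₁) + 1/(A₂E₂)].
|α₁ − α₂|·ΔT = 5.7×10⁻⁶ × 165 = 0.0009405.
1/(A₁E₁) + 1/(A₂E₂) = 1/(1725×113×10³) + 1/(2400×197×10³) = 7.245×10⁻⁹ N⁻¹.
So P = 0.0009405 / 7.245×10⁻⁹ = 129.8 kN.
σ_{steel} = P/A₂ = 129800/2400 = 54.09 MPa, tensile.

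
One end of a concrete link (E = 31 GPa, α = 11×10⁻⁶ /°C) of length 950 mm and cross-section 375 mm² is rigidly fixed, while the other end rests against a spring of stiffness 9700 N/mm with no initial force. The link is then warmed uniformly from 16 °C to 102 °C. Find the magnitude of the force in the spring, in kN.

Free thermal expansion: δ_free = αΔT L = 11×10⁻⁶ × 86 × 950 = 0.8987 mm.
With a force P in the spring, the elastic change of the link is PL/(AE) and that of the spring is P/k; compatibility requires their sum to equal δ_free.
P [ L/(AE) + 1/k ] = δ_free → P [ 950/(375×31×10³) + 1/(9700) ] = 0.8987.
P = 0.8987 / 0.0001848 = 4863 N.

P ≈ 4.86 kN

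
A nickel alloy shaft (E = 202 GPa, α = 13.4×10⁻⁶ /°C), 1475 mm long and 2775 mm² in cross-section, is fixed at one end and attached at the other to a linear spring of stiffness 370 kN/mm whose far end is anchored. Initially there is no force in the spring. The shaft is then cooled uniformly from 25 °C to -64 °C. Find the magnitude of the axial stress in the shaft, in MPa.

Free thermal contraction: δ_free = αΔT L = 13.4×10⁻⁶ × 89 × 1475 = 1.759 mm.
Let P be the tensile force in the spring. The shaft extends elastically by PL/(AE) and the spring stretches by P/k; together these equal δ_free.
P [ L/(AE) + 1/k ] = δ_free → P [ 1475/(2775×202×10³) + 1/(370×10³) ] = 1.759.
P = 1.759 / 5.334×10⁻⁶ = 329800 N.
σ = P/A = 329800/2775 = 118.8 MPa.

σ ≈ 119 MPa (tensile)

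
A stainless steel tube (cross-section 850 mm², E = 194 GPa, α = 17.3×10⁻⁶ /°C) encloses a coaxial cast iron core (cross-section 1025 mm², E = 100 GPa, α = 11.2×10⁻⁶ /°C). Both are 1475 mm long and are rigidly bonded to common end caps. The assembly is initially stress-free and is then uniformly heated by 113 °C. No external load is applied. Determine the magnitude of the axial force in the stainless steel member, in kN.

P ≈ 43.6 kN (compressive in the stainless steel)

Both members must finish at the same length. With the larger α, the stainless steel tends to over-expand; the plates restrain it, putting the stainless steel in compression and the cast iron in tension. With no external load the two internal forces are equal and opposite, magnitude P.
Equating the net (thermal + elastic) strains gives |α₁ − α₂|·ΔT = P·[1/(A₁E₁) + 1/(A₂E₂)].
|α₁ − α₂|·ΔT = 6.1×10⁻⁶ × 113 = 0.0006893.
1/(A₁E₁) + 1/(A₂E₂) = 1/(850×194×10³) + 1/(1025×100×10³) = 1.582×10⁻⁸ N⁻¹.
So P = 0.0006893 / 1.582×10⁻⁸ = 43.57 kN.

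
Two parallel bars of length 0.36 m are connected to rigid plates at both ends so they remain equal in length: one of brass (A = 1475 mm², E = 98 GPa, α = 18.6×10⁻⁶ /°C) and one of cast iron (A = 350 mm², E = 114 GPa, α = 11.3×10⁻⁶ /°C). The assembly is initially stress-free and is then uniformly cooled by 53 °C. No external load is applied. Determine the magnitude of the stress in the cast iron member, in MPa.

σ ≈ 34.6 MPa (compressive)

Both members must finish at the same length. With the larger α, the brass tends to over-contract; the plates restrain it, putting the brass in tension and the cast iron in compression. With no external load the two internal forces are equal and opposite, magnitude P.
Compatibility of the two members (thermal + elastic change equal): (α₁ − α₂)ΔT = P·[1/(A₁E₁) + 1/(A₂E₂)].
|α₁ − α₂|·ΔT = 7.3×10⁻⁶ × 53 = 0.0003869.
1/(A₁E₁) + 1/(A₂E₂) = 1/(1475×98×10³) + 1/(350×114×10³) = 3.198×10⁻⁸ N⁻¹.
P = 0.0003869 / 3.198×10⁻⁸ = 12100 N = 12.1 kN.
σ_{cast iron} = P/A₂ = 12100/350 = 34.57 MPa, compressive.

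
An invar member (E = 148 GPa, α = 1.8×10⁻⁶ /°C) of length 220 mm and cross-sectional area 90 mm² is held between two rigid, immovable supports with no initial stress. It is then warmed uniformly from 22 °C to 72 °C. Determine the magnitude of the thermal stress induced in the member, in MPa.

σ ≈ 13.3 MPa (compressive)

With length fixed, the mechanical strain must cancel the thermal strain αΔT = 1.8×10⁻⁶ × 50 = 90×10⁻⁶.
Hence σ = E·αΔT = 148×10³ × 90×10⁻⁶ = 13.32 MPa, compressive.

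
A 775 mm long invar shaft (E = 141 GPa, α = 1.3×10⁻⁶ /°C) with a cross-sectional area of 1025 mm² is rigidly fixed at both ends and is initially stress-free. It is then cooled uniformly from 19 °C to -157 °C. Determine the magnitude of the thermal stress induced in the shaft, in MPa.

Because both ends are immovable the net strain is zero, and the suppressed thermal strain is αΔT = 1.3×10⁻⁶ × 176 = 228.8×10⁻⁶.
Hence σ = E·αΔT = 141×10³ × 228.8×10⁻⁶ = 32.26 MPa, tensile.

σ ≈ 32.3 MPa (tensile)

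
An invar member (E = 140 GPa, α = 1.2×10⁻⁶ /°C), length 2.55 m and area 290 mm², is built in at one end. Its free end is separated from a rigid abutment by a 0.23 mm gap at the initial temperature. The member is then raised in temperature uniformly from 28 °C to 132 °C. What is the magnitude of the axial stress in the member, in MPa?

σ ≈ 4.84 MPa (compressive)

Unrestrained expansion: δ_free = αΔT L = 1.2×10⁻⁶ × 104 × 2550 = 0.3182 mm.
This exceeds the 0.23 mm gap, so the wall pushes back. The portion of expansion that must be recovered elastically is δ_free − gap = 0.3182 − 0.23 = 0.08824 mm.
So σ = E(δ_free − g)/L = 140×10³ × 0.08824/2550 = 4.845 MPa.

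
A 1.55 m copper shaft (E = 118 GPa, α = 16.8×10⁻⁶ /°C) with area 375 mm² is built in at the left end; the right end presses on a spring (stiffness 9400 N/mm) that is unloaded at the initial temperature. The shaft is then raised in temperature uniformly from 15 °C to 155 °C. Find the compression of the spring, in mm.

Free thermal expansion: δ_free = αΔT L = 16.8×10⁻⁶ × 140 × 1550 = 3.646 mm.
Let P be the compressive force at the spring. The shaft shortens elastically by PL/(AE) and the spring compresses by P/k; together these equal δ_free.
So P = δ_free / [L/(AE) + 1/k] = 3.646 / [ 1550/(375×118×10³) + 1/(9400) ].
P = 3.646 / 0.0001414 = 25780 N.
Spring compression = P/k = 25780/(9400) = 2.743 mm.

δ ≈ 2.74 mm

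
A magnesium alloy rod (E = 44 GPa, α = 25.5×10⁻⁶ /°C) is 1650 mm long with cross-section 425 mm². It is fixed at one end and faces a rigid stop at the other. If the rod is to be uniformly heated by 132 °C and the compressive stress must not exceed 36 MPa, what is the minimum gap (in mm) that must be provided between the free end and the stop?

g ≈ 4.2 mm

With no wall the rod would lengthen by αΔT L = 25.5×10⁻⁶ × 132 × 1650 = 5.554 mm.
A stress of 36 MPa corresponds to the wall pushing the rod back by σL/E = 36×1650/(44×10³) = 1.35 mm.
So the gap has to take up the difference, g_min = δ_free − σL/E = 5.554 − 1.35 = 4.204 mm.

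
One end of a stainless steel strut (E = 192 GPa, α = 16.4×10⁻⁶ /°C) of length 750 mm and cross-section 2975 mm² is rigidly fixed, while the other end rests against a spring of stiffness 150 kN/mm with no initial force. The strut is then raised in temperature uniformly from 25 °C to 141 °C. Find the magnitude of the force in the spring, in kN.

P ≈ 179 kN

The unrestrained thermal change is αΔT L = 16.4×10⁻⁶ × 116 × 750 = 1.427 mm.
With a force P in the spring, the elastic change of the strut is PL/(AE) and that of the spring is P/k; compatibility requires their sum to equal δ_free.
So P = δ_free / [L/(AE) + 1/k] = 1.427 / [ 750/(2975×192×10³) + 1/(150×10³) ].
P = 1.427 / 7.98×10⁻⁶ = 178800 N.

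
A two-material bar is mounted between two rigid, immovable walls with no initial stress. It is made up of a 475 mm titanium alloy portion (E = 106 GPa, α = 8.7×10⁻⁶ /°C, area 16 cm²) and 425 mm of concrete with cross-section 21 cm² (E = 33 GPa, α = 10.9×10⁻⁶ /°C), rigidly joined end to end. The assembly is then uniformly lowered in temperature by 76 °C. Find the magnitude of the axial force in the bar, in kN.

If the supports were absent, the total length change would be Σ αᵢΔT Lᵢ = 8.7×10⁻⁶×76×475 + 10.9×10⁻⁶×76×425 = 0.6661 mm.
The rigid supports impose zero overall length change; the single axial force P common to all segments must satisfy P Σ Lᵢ/(AᵢEᵢ) = δ_free.
The series flexibility is Σ Lᵢ/(AᵢEᵢ) = 475/(1600×106×10³) + 425/(2100×33×10³) = 8.933×10⁻⁶ mm/N.
Hence P = δ_free / Σ(L/AE) = 0.6661/8.933×10⁻⁶ = 74.57 kN (tensile).

P ≈ 74.6 kN (tensile)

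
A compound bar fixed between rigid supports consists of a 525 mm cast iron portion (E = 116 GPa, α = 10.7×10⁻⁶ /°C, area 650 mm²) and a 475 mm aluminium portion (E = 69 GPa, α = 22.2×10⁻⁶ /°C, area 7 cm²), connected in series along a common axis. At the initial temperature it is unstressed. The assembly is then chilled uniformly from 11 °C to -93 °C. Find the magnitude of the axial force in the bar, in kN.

P ≈ 100 kN (tensile)

With the walls removed the bar would change length by δ_free = Σ αᵢΔT Lᵢ = 10.7×10⁻⁶×104×525 + 22.2×10⁻⁶×104×475 = 1.681 mm.
The walls prevent any net length change, so an axial force P (same in every segment) develops. Compatibility: P · Σ Lᵢ/(AᵢEᵢ) = δ_free.
The series flexibility is Σ Lᵢ/(AᵢEᵢ) = 525/(650×116×10³) + 475/(700×69×10³) = 1.68×10⁻⁵ mm/N.
P = 1.681 / 1.68×10⁻⁵ = 100100 N = 100.1 kN, tensile.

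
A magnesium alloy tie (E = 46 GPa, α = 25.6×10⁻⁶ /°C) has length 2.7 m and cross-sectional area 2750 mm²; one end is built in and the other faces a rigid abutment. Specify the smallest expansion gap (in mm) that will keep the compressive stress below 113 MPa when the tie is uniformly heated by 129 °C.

Free expansion if unrestrained: δ_free = αΔT L = 25.6×10⁻⁶ × 129 × 2700 = 8.916 mm.
A stress of 113 MPa corresponds to the wall pushing the tie back by σL/E = 113×2700/(46×10³) = 6.633 mm.
So the gap has to take up the difference, g_min = δ_free − σL/E = 8.916 − 6.633 = 2.284 mm.

g ≈ 2.28 mm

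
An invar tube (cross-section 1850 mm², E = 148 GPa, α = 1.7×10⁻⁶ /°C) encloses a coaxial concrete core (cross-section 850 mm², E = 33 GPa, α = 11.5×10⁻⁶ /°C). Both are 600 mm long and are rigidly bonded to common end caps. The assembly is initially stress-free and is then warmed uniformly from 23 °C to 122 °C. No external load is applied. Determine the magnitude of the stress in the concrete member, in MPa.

Equilibrium of a rigid end plate with no external load gives equal and opposite internal forces ±P in the two members. Since α_{concrete} > α_{invar}, heating drives the concrete into compression and the invar into tension.
Compatibility of the two members (thermal + elastic change equal): (α₁ − α₂)ΔT = P·[1/(A₁E₁) + 1/(A₂E₂)].
|α₁ − α₂|·ΔT = 9.8×10⁻⁶ × 99 = 0.0009702.
1/(A₁E₁) + 1/(A₂E₂) = 1/(1850×148×10³) + 1/(850×33×10³) = 3.93×10⁻⁸ N⁻¹.
So P = 0.0009702 / 3.93×10⁻⁸ = 24.69 kN.
σ_{concrete} = P/A₂ = 24690/850 = 29.04 MPa, compressive.

σ ≈ 29 MPa (compressive)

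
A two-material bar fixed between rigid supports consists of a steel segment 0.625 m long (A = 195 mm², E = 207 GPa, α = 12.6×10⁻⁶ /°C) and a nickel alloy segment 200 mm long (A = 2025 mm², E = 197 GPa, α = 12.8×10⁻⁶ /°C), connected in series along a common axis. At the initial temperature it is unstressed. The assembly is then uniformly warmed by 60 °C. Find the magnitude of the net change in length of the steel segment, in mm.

|ΔL| ≈ 0.134 mm

With the walls removed the bar would change length by δ_free = Σ αᵢΔT Lᵢ = 12.6×10⁻⁶×60×625 + 12.8×10⁻⁶×60×200 = 0.6261 mm.
The rigid supports impose zero overall length change; the single axial force P common to all segments must satisfy P Σ Lᵢ/(AᵢEᵢ) = δ_free.
Σ Lᵢ/(AᵢEᵢ) = 625/(195×207×10³) + 200/(2025×197×10³) = 1.599×10⁻⁵ mm/N.
P = 0.6261 / 1.599×10⁻⁵ = 39170 N = 39.17 kN, compressive.
For the steel segment, free thermal change = 12.6×10⁻⁶×60×625 = 0.4725 mm and elastic change from P = 39170×625/(195×207×10³) = 0.6065 mm; these oppose, so the net change is 0.134 mm (segment shortens).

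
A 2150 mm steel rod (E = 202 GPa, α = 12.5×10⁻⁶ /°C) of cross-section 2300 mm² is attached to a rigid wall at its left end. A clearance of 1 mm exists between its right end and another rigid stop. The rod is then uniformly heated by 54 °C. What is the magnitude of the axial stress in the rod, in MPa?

σ ≈ 42.4 MPa (compressive)

If the wall were absent the rod would grow by αΔT L = 12.5×10⁻⁶ × 54 × 2150 = 1.451 mm.
After closing the 1 mm clearance, 1.451 − 1 = 0.4512 mm of expansion remains to be suppressed by the wall.
Compatibility: PL/(AE) = 0.4512 mm, so σ = P/A = E × (0.4512/2150) = 42.4 MPa.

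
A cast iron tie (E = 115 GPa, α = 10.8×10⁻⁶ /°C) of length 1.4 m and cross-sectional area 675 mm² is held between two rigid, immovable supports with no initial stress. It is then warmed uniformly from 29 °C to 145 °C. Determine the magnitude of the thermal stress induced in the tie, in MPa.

The supports are rigid, so the total axial strain is zero. The restrained thermal strain is ε = αΔT = 10.8×10⁻⁶ × 116 = 1252.8×10⁻⁶.
Hence σ = E·αΔT = 115×10³ × 1252.8×10⁻⁶ = 144.1 MPa, compressive.

σ ≈ 144 MPa (compressive)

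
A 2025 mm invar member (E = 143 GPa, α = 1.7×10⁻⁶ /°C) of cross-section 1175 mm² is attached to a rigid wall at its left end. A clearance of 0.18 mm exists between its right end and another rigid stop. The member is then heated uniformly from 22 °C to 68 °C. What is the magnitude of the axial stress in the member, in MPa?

σ ≈ 0 MPa

If the wall were absent the member would grow by αΔT L = 1.7×10⁻⁶ × 46 × 2025 = 0.1584 mm.
Since δ_free = 0.158 mm is less than the 0.18 mm gap, the member never touches the wall. No axial force develops.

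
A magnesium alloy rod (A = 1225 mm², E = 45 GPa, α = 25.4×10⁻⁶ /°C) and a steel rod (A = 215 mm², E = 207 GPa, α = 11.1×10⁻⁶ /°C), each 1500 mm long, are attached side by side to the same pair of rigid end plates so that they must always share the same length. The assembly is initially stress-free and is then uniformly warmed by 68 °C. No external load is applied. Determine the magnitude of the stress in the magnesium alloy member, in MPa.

The magnesium alloy has the larger α, so on heating it would change length more than the steel if both were free. The rigid plates force a common final length, so the magnesium alloy is put into compression and the steel into tension, with equal and opposite forces P (no external load).
Equating the net (thermal + elastic) strains gives |α₁ − α₂|·ΔT = P·[1/(A₁E₁) + 1/(A₂E₂)].
|α₁ − α₂|·ΔT = 14.3×10⁻⁶ × 68 = 0.0009724.
1/(A₁E₁) + 1/(A₂E₂) = 1/(1225×45×10³) + 1/(215×207×10³) = 4.061×10⁻⁸ N⁻¹.
P = 0.0009724 / 4.061×10⁻⁸ = 23940 N = 23.94 kN.
σ_{magnesium alloy} = P/A₁ = 23940/1225 = 19.55 MPa, compressive.

σ ≈ 19.5 MPa (compressive)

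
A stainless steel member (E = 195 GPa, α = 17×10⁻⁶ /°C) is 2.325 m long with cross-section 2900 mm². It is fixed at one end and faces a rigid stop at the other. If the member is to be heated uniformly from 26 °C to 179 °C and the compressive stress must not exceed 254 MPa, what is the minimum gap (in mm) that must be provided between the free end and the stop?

g ≈ 3.02 mm

Free expansion if unrestrained: δ_free = αΔT L = 17×10⁻⁶ × 153 × 2325 = 6.047 mm.
A stress of 254 MPa corresponds to the wall pushing the member back by σL/E = 254×2325/(195×10³) = 3.028 mm.
The gap must absorb the remainder: g_min = 6.047 − 3.028 = 3.019 mm.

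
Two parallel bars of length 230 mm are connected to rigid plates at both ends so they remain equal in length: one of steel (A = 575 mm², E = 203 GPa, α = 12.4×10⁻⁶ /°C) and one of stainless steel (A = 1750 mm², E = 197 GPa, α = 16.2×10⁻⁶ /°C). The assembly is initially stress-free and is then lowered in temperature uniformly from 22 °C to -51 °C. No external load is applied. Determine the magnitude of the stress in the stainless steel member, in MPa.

σ ≈ 13.8 MPa (tensile)

The stainless steel has the larger α, so on cooling it would change length more than the steel if both were free. The rigid plates force a common final length, so the stainless steel is put into tension and the steel into compression, with equal and opposite forces P (no external load).
Setting the final lengths equal and cancelling L: (α₁ − α₂)ΔT = P/(A₁E₁) + P/(A₂E₂).
|α₁ − α₂|·ΔT = 3.8×10⁻⁶ × 73 = 0.0002774.
1/(A₁E₁) + 1/(A₂E₂) = 1/(575×203×10³) + 1/(1750×197×10³) = 1.147×10⁻⁸ N⁻¹.
P = 0.0002774 / 1.147×10⁻⁸ = 24190 N = 24.19 kN.
σ_{stainless steel} = P/A₂ = 24190/1750 = 13.82 MPa, tensile.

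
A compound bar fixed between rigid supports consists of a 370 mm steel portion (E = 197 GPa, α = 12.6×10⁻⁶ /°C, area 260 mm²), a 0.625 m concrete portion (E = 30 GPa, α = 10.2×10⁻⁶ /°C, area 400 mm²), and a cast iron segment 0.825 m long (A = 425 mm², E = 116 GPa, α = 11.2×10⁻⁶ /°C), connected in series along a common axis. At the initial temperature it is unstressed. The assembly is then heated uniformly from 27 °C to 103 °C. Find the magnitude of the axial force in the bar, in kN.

Free thermal expansion of the whole bar: Σ αᵢΔT Lᵢ = 12.6×10⁻⁶×76×370 + 10.2×10⁻⁶×76×625 + 11.2×10⁻⁶×76×825 = 1.541 mm.
The rigid supports impose zero overall length change; the single axial force P common to all segments must satisfy P Σ Lᵢ/(AᵢEᵢ) = δ_free.
Σ Lᵢ/(AᵢEᵢ) = 370/(260×197×10³) + 625/(400×30×10³) + 825/(425×116×10³) = 7.604×10⁻⁵ mm/N.
So P = 1.541 / 7.604×10⁻⁵ = 20.27 kN, compressive.

P ≈ 20.3 kN (compressive)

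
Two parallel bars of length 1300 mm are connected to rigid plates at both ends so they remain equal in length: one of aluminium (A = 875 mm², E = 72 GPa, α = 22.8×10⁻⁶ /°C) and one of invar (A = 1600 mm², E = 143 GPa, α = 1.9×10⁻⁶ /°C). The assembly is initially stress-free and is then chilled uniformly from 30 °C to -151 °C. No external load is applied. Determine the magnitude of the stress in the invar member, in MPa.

Equilibrium of a rigid end plate with no external load gives equal and opposite internal forces ±P in the two members. Since α_{aluminium} > α_{invar}, cooling drives the aluminium into tension and the invar into compression.
Setting the final lengths equal and cancelling L: (α₁ − α₂)ΔT = P/(A₁E₁) + P/(A₂E₂).
|α₁ − α₂|·ΔT = 20.9×10⁻⁶ × 181 = 0.003783.
1/(A₁E₁) + 1/(A₂E₂) = 1/(875×72×10³) + 1/(1600×143×10³) = 2.024×10⁻⁸ N⁻¹.
P = 0.003783 / 2.024×10⁻⁸ = 186900 N = 186.9 kN.
σ_{invar} = P/A₂ = 186900/1600 = 116.8 MPa, compressive.

σ ≈ 117 MPa (compressive)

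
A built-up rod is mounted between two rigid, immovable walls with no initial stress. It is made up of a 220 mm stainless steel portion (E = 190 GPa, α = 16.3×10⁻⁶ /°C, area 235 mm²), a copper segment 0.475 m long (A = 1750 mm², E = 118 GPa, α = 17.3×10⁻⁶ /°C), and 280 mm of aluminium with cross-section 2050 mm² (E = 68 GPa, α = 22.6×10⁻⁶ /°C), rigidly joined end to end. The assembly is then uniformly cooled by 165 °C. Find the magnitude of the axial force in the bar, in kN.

If the supports were absent, the total length change would be Σ αᵢΔT Lᵢ = 16.3×10⁻⁶×165×220 + 17.3×10⁻⁶×165×475 + 22.6×10⁻⁶×165×280 = 2.992 mm.
Since the ends are fixed, an axial force P builds up, equal in every segment, with P · Σ Lᵢ/(AᵢEᵢ) = δ_free.
Σ Lᵢ/(AᵢEᵢ) = 220/(235×190×10³) + 475/(1750×118×10³) + 280/(2050×68×10³) = 9.236×10⁻⁶ mm/N.
Hence P = δ_free / Σ(L/AE) = 2.992/9.236×10⁻⁶ = 323.9 kN (tensile).

P ≈ 324 kN (tensile)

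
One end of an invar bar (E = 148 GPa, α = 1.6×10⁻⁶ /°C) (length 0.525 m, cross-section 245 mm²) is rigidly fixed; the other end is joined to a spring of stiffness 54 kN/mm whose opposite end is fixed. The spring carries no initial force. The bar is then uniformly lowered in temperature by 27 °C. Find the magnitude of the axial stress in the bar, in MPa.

σ ≈ 2.81 MPa (tensile)

Free thermal contraction: δ_free = αΔT L = 1.6×10⁻⁶ × 27 × 525 = 0.02268 mm.
With a force P in the spring, the elastic change of the bar is PL/(AE) and that of the spring is P/k; compatibility requires their sum to equal δ_free.
P [ L/(AE) + 1/k ] = δ_free → P [ 525/(245×148×10³) + 1/(54×10³) ] = 0.02268.
P = 0.02268 / 3.3×10⁻⁵ = 687.3 N.
σ = P/A = 687.3/245 = 2.805 MPa.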